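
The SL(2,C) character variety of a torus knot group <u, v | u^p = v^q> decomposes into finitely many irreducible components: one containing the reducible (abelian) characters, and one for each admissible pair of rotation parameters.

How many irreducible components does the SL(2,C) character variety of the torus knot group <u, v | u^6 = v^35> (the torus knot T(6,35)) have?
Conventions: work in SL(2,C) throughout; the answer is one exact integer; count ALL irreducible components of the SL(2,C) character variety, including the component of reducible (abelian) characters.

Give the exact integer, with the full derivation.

In the torus knot group T(6,35), u^6 = v^35 is central, so an irreducible representation sends it to +I or -I (Schur).
This locks tr(u) to 2*cos(pi*alpha/6), alpha in 1..5, and tr(v) to 2*cos(pi*beta/35), beta in 1..34, on each component of irreducible characters.
u^6 = (-1)^alpha I and v^35 = (-1)^beta I must agree, so alpha and beta have equal parity.
Enumerate parity-matched pairs: 3*17 odd-odd plus 2*17 even-even gives 85.
components with irreducible characters: 85; plus the single component of reducible (abelian) characters: total 86.

86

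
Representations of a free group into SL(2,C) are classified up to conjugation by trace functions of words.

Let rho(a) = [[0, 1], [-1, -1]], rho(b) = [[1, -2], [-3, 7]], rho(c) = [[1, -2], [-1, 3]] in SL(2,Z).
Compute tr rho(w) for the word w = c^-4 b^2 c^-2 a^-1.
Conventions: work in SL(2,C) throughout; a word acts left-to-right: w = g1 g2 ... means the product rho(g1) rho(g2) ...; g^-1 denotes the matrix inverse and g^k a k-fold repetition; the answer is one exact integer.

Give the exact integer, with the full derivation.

rho(c^-1) = [[3, 2], [1, 1]]
... * rho(c^-1) = [[3, 2], [1, 1]]  ->  [[11, 8], [4, 3]]
... * rho(c^-1) = [[3, 2], [1, 1]]  ->  [[41, 30], [15, 11]]
... * rho(c^-1) = [[3, 2], [1, 1]]  ->  [[153, 112], [56, 41]]
... * rho(b) = [[1, -2], [-3, 7]]  ->  [[-183, 478], [-67, 175]]
... * rho(b) = [[1, -2], [-3, 7]]  ->  [[-1617, 3712], [-592, 1359]]
... * rho(c^-1) = [[3, 2], [1, 1]]  ->  [[-1139, 478], [-417, 175]]
... * rho(c^-1) = [[3, 2], [1, 1]]  ->  [[-2939, -1800], [-1076, -659]]
... * rho(a^-1) = [[-1, -1], [1, 0]]  ->  [[1139, 2939], [417, 1076]]
tr = 1139 + 1076 = 2215

2215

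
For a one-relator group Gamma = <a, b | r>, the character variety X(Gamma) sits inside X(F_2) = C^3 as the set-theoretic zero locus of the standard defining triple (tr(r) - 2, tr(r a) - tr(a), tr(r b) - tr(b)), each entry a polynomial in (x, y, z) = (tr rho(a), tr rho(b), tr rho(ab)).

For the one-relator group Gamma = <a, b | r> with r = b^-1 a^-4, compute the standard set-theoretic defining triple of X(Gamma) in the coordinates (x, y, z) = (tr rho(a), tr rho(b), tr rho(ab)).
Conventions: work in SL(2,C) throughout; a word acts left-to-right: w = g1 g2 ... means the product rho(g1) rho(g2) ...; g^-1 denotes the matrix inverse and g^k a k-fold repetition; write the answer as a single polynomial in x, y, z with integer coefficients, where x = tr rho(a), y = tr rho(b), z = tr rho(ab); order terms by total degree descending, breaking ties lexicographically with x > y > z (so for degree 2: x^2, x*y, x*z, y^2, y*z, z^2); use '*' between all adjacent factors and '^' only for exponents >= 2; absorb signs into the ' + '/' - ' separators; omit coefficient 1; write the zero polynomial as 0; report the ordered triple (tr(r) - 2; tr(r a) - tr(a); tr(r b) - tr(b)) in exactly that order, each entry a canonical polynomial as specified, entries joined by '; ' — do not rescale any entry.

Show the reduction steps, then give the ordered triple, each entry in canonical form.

so trace(a^-1) = trace(a) = x
reduce: trace(a^-2) = trace(a^-1) trace(a) - trace(1) = x^2 - 2
reduce: trace(a^-3) = trace(a^-2) trace(a) - trace(a^-1) = x^3 - 3*x
trace(a^-4) = trace(a^-3) trace(a) - trace(a^-2) = x^4 - 4*x^2 + 2
reduce: trace(a^-1 b) = trace(b) trace(a) - trace(b a) = x*y - z
so trace(a^-2 b) = trace(a^-1 b) trace(a) - trace(a^-1 b a) = x^2*y - x*z - y
trace(b a^-3) = trace(a^-2 b) trace(a) - trace(a^-2 b a) = x^3*y - x^2*z - 2*x*y + z
trace(a^-4 b) = trace(b a^-3) trace(a) - trace(b a^-2) = x^4*y - x^3*z - 3*x^2*y + 2*x*z + y
trace(b^-1 a^-4) = trace(a^-4) trace(b) - trace(a^-4 b) = x^3*z - x^2*y - 2*x*z + y
trace(a^-2 b^-1) = trace(a^-2) trace(b) - trace(a^-2 b) = x*z - y
reduce: trace(b^-1 a^-3) = trace(a^-2 b^-1) trace(a) - trace(a^-2 b^-1 a) = x^2*z - x*y - z
assemble the triple (trace(r) - 2; trace(r a) - x; trace(r b) - y)

x^3*z - x^2*y - 2*x*z + y - 2; x^2*z - x*y - x - z; x^4 - 4*x^2 - y + 2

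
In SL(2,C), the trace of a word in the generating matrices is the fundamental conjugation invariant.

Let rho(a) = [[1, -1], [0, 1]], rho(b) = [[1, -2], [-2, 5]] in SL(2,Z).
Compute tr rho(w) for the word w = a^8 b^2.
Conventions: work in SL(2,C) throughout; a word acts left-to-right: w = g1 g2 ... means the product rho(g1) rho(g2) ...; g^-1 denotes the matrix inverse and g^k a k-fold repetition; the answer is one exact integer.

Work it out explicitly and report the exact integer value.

130

rho(a) = [[1, -1], [0, 1]]
... * rho(a) = [[1, -1], [0, 1]]  ->  [[1, -2], [0, 1]]
... * rho(a) = [[1, -1], [0, 1]]  ->  [[1, -3], [0, 1]]
... * rho(a) = [[1, -1], [0, 1]]  ->  [[1, -4], [0, 1]]
... * rho(a) = [[1, -1], [0, 1]]  ->  [[1, -5], [0, 1]]
... * rho(a) = [[1, -1], [0, 1]]  ->  [[1, -6], [0, 1]]
... * rho(a) = [[1, -1], [0, 1]]  ->  [[1, -7], [0, 1]]
... * rho(a) = [[1, -1], [0, 1]]  ->  [[1, -8], [0, 1]]
... * rho(b) = [[1, -2], [-2, 5]]  ->  [[17, -42], [-2, 5]]
... * rho(b) = [[1, -2], [-2, 5]]  ->  [[101, -244], [-12, 29]]
tr = 101 + 29 = 130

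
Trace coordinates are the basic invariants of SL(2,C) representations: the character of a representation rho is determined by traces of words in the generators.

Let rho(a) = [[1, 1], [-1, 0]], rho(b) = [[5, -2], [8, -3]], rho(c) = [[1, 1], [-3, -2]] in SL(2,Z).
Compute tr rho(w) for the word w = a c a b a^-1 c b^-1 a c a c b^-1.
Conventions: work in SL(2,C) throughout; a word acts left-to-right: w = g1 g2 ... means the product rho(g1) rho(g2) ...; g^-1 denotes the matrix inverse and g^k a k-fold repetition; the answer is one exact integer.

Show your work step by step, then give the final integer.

rho(a) = [[1, 1], [-1, 0]]
... * rho(c) = [[1, 1], [-3, -2]]  ->  [[-2, -1], [-1, -1]]
... * rho(a) = [[1, 1], [-1, 0]]  ->  [[-1, -2], [0, -1]]
... * rho(b) = [[5, -2], [8, -3]]  ->  [[-21, 8], [-8, 3]]
... * rho(a^-1) = [[0, -1], [1, 1]]  ->  [[8, 29], [3, 11]]
... * rho(c) = [[1, 1], [-3, -2]]  ->  [[-79, -50], [-30, -19]]
... * rho(b^-1) = [[-3, 2], [-8, 5]]  ->  [[637, -408], [242, -155]]
... * rho(a) = [[1, 1], [-1, 0]]  ->  [[1045, 637], [397, 242]]
... * rho(c) = [[1, 1], [-3, -2]]  ->  [[-866, -229], [-329, -87]]
... * rho(a) = [[1, 1], [-1, 0]]  ->  [[-637, -866], [-242, -329]]
... * rho(c) = [[1, 1], [-3, -2]]  ->  [[1961, 1095], [745, 416]]
... * rho(b^-1) = [[-3, 2], [-8, 5]]  ->  [[-14643, 9397], [-5563, 3570]]
tr = -14643 + 3570 = -11073

-11073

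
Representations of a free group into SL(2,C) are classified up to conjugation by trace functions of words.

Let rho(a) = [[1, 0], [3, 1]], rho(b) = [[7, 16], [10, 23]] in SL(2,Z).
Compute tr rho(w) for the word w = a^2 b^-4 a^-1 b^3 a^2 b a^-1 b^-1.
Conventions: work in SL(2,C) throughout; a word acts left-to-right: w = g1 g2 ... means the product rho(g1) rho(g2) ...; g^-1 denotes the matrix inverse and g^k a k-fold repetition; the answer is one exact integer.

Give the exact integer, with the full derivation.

464373605892030

rho(a) = [[1, 0], [3, 1]]
... * rho(a) = [[1, 0], [3, 1]]  ->  [[1, 0], [6, 1]]
... * rho(b^-1) = [[23, -16], [-10, 7]]  ->  [[23, -16], [128, -89]]
... * rho(b^-1) = [[23, -16], [-10, 7]]  ->  [[689, -480], [3834, -2671]]
... * rho(b^-1) = [[23, -16], [-10, 7]]  ->  [[20647, -14384], [114892, -80041]]
... * rho(b^-1) = [[23, -16], [-10, 7]]  ->  [[618721, -431040], [3442926, -2398559]]
... * rho(a^-1) = [[1, 0], [-3, 1]]  ->  [[1911841, -431040], [10638603, -2398559]]
... * rho(b) = [[7, 16], [10, 23]]  ->  [[9072487, 20675536], [50484631, 115050791]]
... * rho(b) = [[7, 16], [10, 23]]  ->  [[270262769, 620697120], [1503900327, 3453922289]]
... * rho(b) = [[7, 16], [10, 23]]  ->  [[8098810583, 18600238064], [45066525179, 103502617879]]
... * rho(a) = [[1, 0], [3, 1]]  ->  [[63899524775, 18600238064], [355574378816, 103502617879]]
... * rho(a) = [[1, 0], [3, 1]]  ->  [[119700238967, 18600238064], [666082232453, 103502617879]]
... * rho(b) = [[7, 16], [10, 23]]  ->  [[1023904053409, 2343009298944], [5697601805961, 13037875930465]]
... * rho(a^-1) = [[1, 0], [-3, 1]]  ->  [[-6005123843423, 2343009298944], [-33416025985434, 13037875930465]]
... * rho(b^-1) = [[23, -16], [-10, 7]]  ->  [[-161547941388169, 112483046587376], [-898947356969632, 625921547280199]]
tr = -161547941388169 + 625921547280199 = 464373605892030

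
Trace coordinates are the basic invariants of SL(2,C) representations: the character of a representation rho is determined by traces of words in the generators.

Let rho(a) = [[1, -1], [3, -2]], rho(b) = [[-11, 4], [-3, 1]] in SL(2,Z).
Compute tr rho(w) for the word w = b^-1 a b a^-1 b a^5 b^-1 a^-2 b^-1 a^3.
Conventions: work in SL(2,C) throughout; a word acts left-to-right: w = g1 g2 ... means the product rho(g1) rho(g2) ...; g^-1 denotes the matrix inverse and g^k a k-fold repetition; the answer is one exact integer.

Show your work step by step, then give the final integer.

rho(b^-1) = [[1, -4], [3, -11]]
... * rho(a) = [[1, -1], [3, -2]]  ->  [[-11, 7], [-30, 19]]
... * rho(b) = [[-11, 4], [-3, 1]]  ->  [[100, -37], [273, -101]]
... * rho(a^-1) = [[-2, 1], [-3, 1]]  ->  [[-89, 63], [-243, 172]]
... * rho(b) = [[-11, 4], [-3, 1]]  ->  [[790, -293], [2157, -800]]
... * rho(a) = [[1, -1], [3, -2]]  ->  [[-89, -204], [-243, -557]]
... * rho(a) = [[1, -1], [3, -2]]  ->  [[-701, 497], [-1914, 1357]]
... * rho(a) = [[1, -1], [3, -2]]  ->  [[790, -293], [2157, -800]]
... * rho(a) = [[1, -1], [3, -2]]  ->  [[-89, -204], [-243, -557]]
... * rho(a) = [[1, -1], [3, -2]]  ->  [[-701, 497], [-1914, 1357]]
... * rho(b^-1) = [[1, -4], [3, -11]]  ->  [[790, -2663], [2157, -7271]]
... * rho(a^-1) = [[-2, 1], [-3, 1]]  ->  [[6409, -1873], [17499, -5114]]
... * rho(a^-1) = [[-2, 1], [-3, 1]]  ->  [[-7199, 4536], [-19656, 12385]]
... * rho(b^-1) = [[1, -4], [3, -11]]  ->  [[6409, -21100], [17499, -57611]]
... * rho(a) = [[1, -1], [3, -2]]  ->  [[-56891, 35791], [-155334, 97723]]
... * rho(a) = [[1, -1], [3, -2]]  ->  [[50482, -14691], [137835, -40112]]
... * rho(a) = [[1, -1], [3, -2]]  ->  [[6409, -21100], [17499, -57611]]
tr = 6409 + -57611 = -51202

-51202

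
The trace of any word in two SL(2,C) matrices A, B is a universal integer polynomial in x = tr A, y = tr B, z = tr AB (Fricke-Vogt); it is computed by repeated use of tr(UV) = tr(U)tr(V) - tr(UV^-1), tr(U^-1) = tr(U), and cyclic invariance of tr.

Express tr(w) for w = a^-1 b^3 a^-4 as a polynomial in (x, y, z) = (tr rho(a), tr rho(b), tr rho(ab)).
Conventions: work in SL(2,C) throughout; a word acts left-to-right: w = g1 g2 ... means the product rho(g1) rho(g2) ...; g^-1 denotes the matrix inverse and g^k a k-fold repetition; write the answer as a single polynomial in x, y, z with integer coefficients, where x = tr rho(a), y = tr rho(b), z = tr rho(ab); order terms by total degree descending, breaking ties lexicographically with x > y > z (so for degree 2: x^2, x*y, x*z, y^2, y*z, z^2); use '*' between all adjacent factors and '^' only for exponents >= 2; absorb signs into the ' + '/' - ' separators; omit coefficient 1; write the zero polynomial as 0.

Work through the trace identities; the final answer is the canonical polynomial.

use: trace(b^2) = trace(b) trace(b) - trace(1)  (reduce the b square) = y^2 - 2
apply: trace(b^3) = trace(b) trace(b^2) - trace(b)  (reduce the b square) = y^3 - 3*y
trace(b a b) = trace(b) trace(a b) - trace(a)  (reduce the b square) = y*z - x
use: trace(b^3 a) = trace(b) trace(b a b) - trace(b a)  (reduce the b square) = y^2*z - x*y - z
trace(a^-1 b^3) = trace(b^3) trace(a) - trace(b^3 a)  (eliminate a^-1) = x*y^3 - y^2*z - 2*x*y + z
trace(a^-2 b^3) = trace(a^-1 b^3) trace(a) - trace(a^-1 b^3 a)  (eliminate a^-1) = x^2*y^3 - x*y^2*z - 2*x^2*y - y^3 + x*z + 3*y
trace(a^-1 b^3 a^-2) = trace(a^-2 b^3) trace(a) - trace(a^-2 b^3 a)  (eliminate a^-1) = x^3*y^3 - x^2*y^2*z - 2*x^3*y - 2*x*y^3 + x^2*z + y^2*z + 5*x*y - z
trace(a^-2 b^3 a^-2) = trace(a^-1 b^3 a^-2) trace(a) - trace(a^-1 b^3 a^-1)  (eliminate a^-1) = x^4*y^3 - x^3*y^2*z - 2*x^4*y - 3*x^2*y^3 + x^3*z + 2*x*y^2*z + 7*x^2*y + y^3 - 2*x*z - 3*y
trace(a^-1 b^3 a^-4) = trace(a^-2 b^3 a^-2) trace(a) - trace(a^-2 b^3 a^-1)  (eliminate a^-1) = x^5*y^3 - x^4*y^2*z - 2*x^5*y - 4*x^3*y^3 + x^4*z + 3*x^2*y^2*z + 9*x^3*y + 3*x*y^3 - 3*x^2*z - y^2*z - 8*x*y + z

x^5*y^3 - x^4*y^2*z - 2*x^5*y - 4*x^3*y^3 + x^4*z + 3*x^2*y^2*z + 9*x^3*y + 3*x*y^3 - 3*x^2*z - y^2*z - 8*x*y + z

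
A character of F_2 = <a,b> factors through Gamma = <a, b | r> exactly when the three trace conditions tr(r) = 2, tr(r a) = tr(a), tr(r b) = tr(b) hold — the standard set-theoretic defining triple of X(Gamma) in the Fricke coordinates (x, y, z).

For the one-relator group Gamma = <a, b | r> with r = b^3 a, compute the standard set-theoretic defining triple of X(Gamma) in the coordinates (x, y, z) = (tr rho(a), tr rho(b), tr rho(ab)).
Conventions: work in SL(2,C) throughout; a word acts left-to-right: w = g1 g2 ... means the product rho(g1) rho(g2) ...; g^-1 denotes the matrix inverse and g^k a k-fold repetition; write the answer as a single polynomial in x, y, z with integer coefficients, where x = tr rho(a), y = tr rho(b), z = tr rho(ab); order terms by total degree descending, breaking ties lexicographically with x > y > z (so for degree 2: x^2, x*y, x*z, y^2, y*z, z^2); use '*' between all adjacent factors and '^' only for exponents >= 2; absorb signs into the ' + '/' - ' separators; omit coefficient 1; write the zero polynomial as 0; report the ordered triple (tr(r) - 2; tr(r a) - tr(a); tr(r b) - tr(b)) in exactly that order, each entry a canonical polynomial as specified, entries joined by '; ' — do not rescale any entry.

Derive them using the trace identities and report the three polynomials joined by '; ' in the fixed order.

trace(b a b) = trace(b)*trace(a b) - trace(a)  (reduce the b square) = y*z - x
apply: trace(b^3 a) = trace(b)*trace(b a b) - trace(b a)  (reduce the b square) = y^2*z - x*y - z
use: trace(b^2) = trace(b)*trace(b) - trace(1) = y^2 - 2
use: trace(a^2 b^2) = trace(a)*trace(b^2 a) - trace(b^2) = x*y*z - x^2 - y^2 + 2
use: trace(a^2 b) = trace(a)*trace(b a) - trace(b) = x*z - y
apply: trace(b^3 a^2) = trace(b)*trace(a^2 b^2) - trace(a^2 b) = x*y^2*z - x^2*y - y^3 - x*z + 3*y
trace(b^3 a b) = trace(b)*trace(b^2 a b) - trace(b^2 a)  (reduce the b square) = y^3*z - x*y^2 - 2*y*z + x
assemble the triple (trace(r) - 2; trace(r a) - x; trace(r b) - y)

y^2*z - x*y - z - 2; x*y^2*z - x^2*y - y^3 - x*z - x + 3*y; y^3*z - x*y^2 - 2*y*z + x - y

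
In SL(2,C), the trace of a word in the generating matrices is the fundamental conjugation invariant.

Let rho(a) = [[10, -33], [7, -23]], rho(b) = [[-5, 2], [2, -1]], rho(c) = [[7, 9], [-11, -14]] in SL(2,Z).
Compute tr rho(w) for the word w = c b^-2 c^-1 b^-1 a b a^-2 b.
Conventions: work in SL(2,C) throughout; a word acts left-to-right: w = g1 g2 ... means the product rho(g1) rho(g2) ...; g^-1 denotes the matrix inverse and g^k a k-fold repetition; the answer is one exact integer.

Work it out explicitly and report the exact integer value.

rho(c) = [[7, 9], [-11, -14]]
... * rho(b^-1) = [[-1, -2], [-2, -5]]  ->  [[-25, -59], [39, 92]]
... * rho(b^-1) = [[-1, -2], [-2, -5]]  ->  [[143, 345], [-223, -538]]
... * rho(c^-1) = [[-14, -9], [11, 7]]  ->  [[1793, 1128], [-2796, -1759]]
... * rho(b^-1) = [[-1, -2], [-2, -5]]  ->  [[-4049, -9226], [6314, 14387]]
... * rho(a) = [[10, -33], [7, -23]]  ->  [[-105072, 345815], [163849, -539263]]
... * rho(b) = [[-5, 2], [2, -1]]  ->  [[1216990, -555959], [-1897771, 866961]]
... * rho(a^-1) = [[-23, 33], [-7, 10]]  ->  [[-24099057, 34601080], [37580006, -53956833]]
... * rho(a^-1) = [[-23, 33], [-7, 10]]  ->  [[312070751, -449258081], [-486642307, 700571868]]
... * rho(b) = [[-5, 2], [2, -1]]  ->  [[-2458869917, 1073399583], [3834355271, -1673856482]]
tr = -2458869917 + -1673856482 = -4132726399

-4132726399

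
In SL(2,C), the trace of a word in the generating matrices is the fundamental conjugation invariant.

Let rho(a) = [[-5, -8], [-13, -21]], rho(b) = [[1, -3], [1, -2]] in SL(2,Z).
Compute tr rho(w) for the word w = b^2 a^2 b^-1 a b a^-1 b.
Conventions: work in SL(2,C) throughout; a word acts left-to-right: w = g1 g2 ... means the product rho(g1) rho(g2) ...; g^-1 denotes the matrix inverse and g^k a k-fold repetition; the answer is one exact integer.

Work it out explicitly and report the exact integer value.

rho(b) = [[1, -3], [1, -2]]
... * rho(b) = [[1, -3], [1, -2]]  ->  [[-2, 3], [-1, 1]]
... * rho(a) = [[-5, -8], [-13, -21]]  ->  [[-29, -47], [-8, -13]]
... * rho(a) = [[-5, -8], [-13, -21]]  ->  [[756, 1219], [209, 337]]
... * rho(b^-1) = [[-2, 3], [-1, 1]]  ->  [[-2731, 3487], [-755, 964]]
... * rho(a) = [[-5, -8], [-13, -21]]  ->  [[-31676, -51379], [-8757, -14204]]
... * rho(b) = [[1, -3], [1, -2]]  ->  [[-83055, 197786], [-22961, 54679]]
... * rho(a^-1) = [[-21, 8], [13, -5]]  ->  [[4315373, -1653370], [1193008, -457083]]
... * rho(b) = [[1, -3], [1, -2]]  ->  [[2662003, -9639379], [735925, -2664858]]
tr = 2662003 + -2664858 = -2855

-2855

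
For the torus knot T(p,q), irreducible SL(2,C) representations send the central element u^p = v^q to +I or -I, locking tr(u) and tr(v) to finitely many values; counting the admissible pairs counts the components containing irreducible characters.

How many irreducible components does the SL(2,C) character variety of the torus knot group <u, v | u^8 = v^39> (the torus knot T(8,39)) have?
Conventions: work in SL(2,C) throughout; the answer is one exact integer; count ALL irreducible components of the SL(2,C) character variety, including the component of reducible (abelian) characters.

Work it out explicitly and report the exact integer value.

134

For T(8,39): irreducibility forces the central element u^8 = v^39 to one of +I, -I.
This locks tr(u) to 2*cos(pi*alpha/8), alpha in 1..7, and tr(v) to 2*cos(pi*beta/39), beta in 1..38, on each component of irreducible characters.
Consistency of u^8 = (-1)^alpha I with v^39 = (-1)^beta I forces alpha = beta (mod 2).
Counting: 4 odd alphas x 19 odd betas + 3 even alphas x 19 even betas = 76 + 57 = 133.
components with irreducible characters: 133; plus the single component of reducible (abelian) characters: total 134.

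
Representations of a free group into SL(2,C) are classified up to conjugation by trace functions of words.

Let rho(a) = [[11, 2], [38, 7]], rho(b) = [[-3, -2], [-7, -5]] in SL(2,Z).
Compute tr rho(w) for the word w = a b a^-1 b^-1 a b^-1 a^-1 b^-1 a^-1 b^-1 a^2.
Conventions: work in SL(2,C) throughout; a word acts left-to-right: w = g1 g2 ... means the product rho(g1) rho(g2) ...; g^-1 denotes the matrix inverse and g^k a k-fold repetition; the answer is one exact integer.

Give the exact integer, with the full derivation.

rho(a) = [[11, 2], [38, 7]]
... * rho(b) = [[-3, -2], [-7, -5]]  ->  [[-47, -32], [-163, -111]]
... * rho(a^-1) = [[7, -2], [-38, 11]]  ->  [[887, -258], [3077, -895]]
... * rho(b^-1) = [[-5, 2], [7, -3]]  ->  [[-6241, 2548], [-21650, 8839]]
... * rho(a) = [[11, 2], [38, 7]]  ->  [[28173, 5354], [97732, 18573]]
... * rho(b^-1) = [[-5, 2], [7, -3]]  ->  [[-103387, 40284], [-358649, 139745]]
... * rho(a^-1) = [[7, -2], [-38, 11]]  ->  [[-2254501, 649898], [-7820853, 2254493]]
... * rho(b^-1) = [[-5, 2], [7, -3]]  ->  [[15821791, -6458696], [54885716, -22405185]]
... * rho(a^-1) = [[7, -2], [-38, 11]]  ->  [[356182985, -102689238], [1235597042, -356228467]]
... * rho(b^-1) = [[-5, 2], [7, -3]]  ->  [[-2499739591, 1020433684], [-8671584479, 3539879485]]
... * rho(a) = [[11, 2], [38, 7]]  ->  [[11279344491, 2143556606], [39127991161, 7435987437]]
... * rho(a) = [[11, 2], [38, 7]]  ->  [[205527940429, 37563585224], [712975425377, 130307894381]]
tr = 205527940429 + 130307894381 = 335835834810

335835834810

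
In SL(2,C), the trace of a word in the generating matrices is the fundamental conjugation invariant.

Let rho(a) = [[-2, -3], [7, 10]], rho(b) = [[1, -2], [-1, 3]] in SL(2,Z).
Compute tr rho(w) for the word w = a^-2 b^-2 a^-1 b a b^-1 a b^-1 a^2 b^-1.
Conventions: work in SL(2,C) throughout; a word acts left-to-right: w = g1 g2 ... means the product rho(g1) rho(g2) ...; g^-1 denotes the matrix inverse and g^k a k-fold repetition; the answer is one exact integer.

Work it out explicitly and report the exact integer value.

-144151560

rho(a^-1) = [[10, 3], [-7, -2]]
... * rho(a^-1) = [[10, 3], [-7, -2]]  ->  [[79, 24], [-56, -17]]
... * rho(b^-1) = [[3, 2], [1, 1]]  ->  [[261, 182], [-185, -129]]
... * rho(b^-1) = [[3, 2], [1, 1]]  ->  [[965, 704], [-684, -499]]
... * rho(a^-1) = [[10, 3], [-7, -2]]  ->  [[4722, 1487], [-3347, -1054]]
... * rho(b) = [[1, -2], [-1, 3]]  ->  [[3235, -4983], [-2293, 3532]]
... * rho(a) = [[-2, -3], [7, 10]]  ->  [[-41351, -59535], [29310, 42199]]
... * rho(b^-1) = [[3, 2], [1, 1]]  ->  [[-183588, -142237], [130129, 100819]]
... * rho(a) = [[-2, -3], [7, 10]]  ->  [[-628483, -871606], [445475, 617803]]
... * rho(b^-1) = [[3, 2], [1, 1]]  ->  [[-2757055, -2128572], [1954228, 1508753]]
... * rho(a) = [[-2, -3], [7, 10]]  ->  [[-9385894, -13014555], [6652815, 9224846]]
... * rho(a) = [[-2, -3], [7, 10]]  ->  [[-72330097, -101987868], [51268292, 72290015]]
... * rho(b^-1) = [[3, 2], [1, 1]]  ->  [[-318978159, -246648062], [226094891, 174826599]]
tr = -318978159 + 174826599 = -144151560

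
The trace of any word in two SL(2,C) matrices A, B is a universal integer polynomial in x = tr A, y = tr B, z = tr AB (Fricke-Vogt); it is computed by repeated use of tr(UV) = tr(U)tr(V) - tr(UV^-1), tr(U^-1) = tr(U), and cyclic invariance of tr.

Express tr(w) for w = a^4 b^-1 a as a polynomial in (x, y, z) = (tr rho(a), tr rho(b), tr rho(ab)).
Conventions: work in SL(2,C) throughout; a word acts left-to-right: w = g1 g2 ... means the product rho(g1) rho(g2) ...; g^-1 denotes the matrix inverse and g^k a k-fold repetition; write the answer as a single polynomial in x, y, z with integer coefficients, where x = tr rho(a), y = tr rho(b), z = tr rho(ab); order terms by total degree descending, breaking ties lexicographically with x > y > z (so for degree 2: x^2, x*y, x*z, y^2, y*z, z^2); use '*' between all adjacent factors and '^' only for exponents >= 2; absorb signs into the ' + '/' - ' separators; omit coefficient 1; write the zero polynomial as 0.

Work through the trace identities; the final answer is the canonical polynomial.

x^5*y - x^4*z - 4*x^3*y + 3*x^2*z + 3*x*y - z

trace(a^2) = trace(a) * trace(a) - trace(1) = x^2 - 2
trace(a^3) = trace(a) * trace(a^2) - trace(a) = x^3 - 3*x
trace(a^4) = trace(a) * trace(a^3) - trace(a^2) = x^4 - 4*x^2 + 2
trace(a^5) = trace(a) * trace(a^4) - trace(a^3) = x^5 - 5*x^3 + 5*x
trace(b a^2) = trace(a) * trace(b a) - trace(b) = x*z - y
trace(b a^3) = trace(a) * trace(b a^2) - trace(b a) = x^2*z - x*y - z
trace(a b a^3) = trace(a) * trace(b a^3) - trace(b a^2) = x^3*z - x^2*y - 2*x*z + y
trace(a^5 b) = trace(a) * trace(a b a^3) - trace(a b a^2) = x^4*z - x^3*y - 3*x^2*z + 2*x*y + z
trace(a^4 b^-1 a) = trace(a^5) * trace(b) - trace(a^5 b) = x^5*y - x^4*z - 4*x^3*y + 3*x^2*z + 3*x*y - z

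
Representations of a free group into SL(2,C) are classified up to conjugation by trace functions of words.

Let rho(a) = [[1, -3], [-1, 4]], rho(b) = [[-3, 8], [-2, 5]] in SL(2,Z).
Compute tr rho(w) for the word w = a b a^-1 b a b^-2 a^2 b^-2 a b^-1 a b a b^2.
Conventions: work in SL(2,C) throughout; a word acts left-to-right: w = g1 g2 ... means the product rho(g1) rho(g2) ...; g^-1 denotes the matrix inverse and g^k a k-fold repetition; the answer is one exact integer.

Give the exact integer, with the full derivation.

214419198

rho(a) = [[1, -3], [-1, 4]]
... * rho(b) = [[-3, 8], [-2, 5]]  ->  [[3, -7], [-5, 12]]
... * rho(a^-1) = [[4, 3], [1, 1]]  ->  [[5, 2], [-8, -3]]
... * rho(b) = [[-3, 8], [-2, 5]]  ->  [[-19, 50], [30, -79]]
... * rho(a) = [[1, -3], [-1, 4]]  ->  [[-69, 257], [109, -406]]
... * rho(b^-1) = [[5, -8], [2, -3]]  ->  [[169, -219], [-267, 346]]
... * rho(b^-1) = [[5, -8], [2, -3]]  ->  [[407, -695], [-643, 1098]]
... * rho(a) = [[1, -3], [-1, 4]]  ->  [[1102, -4001], [-1741, 6321]]
... * rho(a) = [[1, -3], [-1, 4]]  ->  [[5103, -19310], [-8062, 30507]]
... * rho(b^-1) = [[5, -8], [2, -3]]  ->  [[-13105, 17106], [20704, -27025]]
... * rho(b^-1) = [[5, -8], [2, -3]]  ->  [[-31313, 53522], [49470, -84557]]
... * rho(a) = [[1, -3], [-1, 4]]  ->  [[-84835, 308027], [134027, -486638]]
... * rho(b^-1) = [[5, -8], [2, -3]]  ->  [[191879, -245401], [-303141, 387698]]
... * rho(a) = [[1, -3], [-1, 4]]  ->  [[437280, -1557241], [-690839, 2460215]]
... * rho(b) = [[-3, 8], [-2, 5]]  ->  [[1802642, -4287965], [-2847913, 6774363]]
... * rho(a) = [[1, -3], [-1, 4]]  ->  [[6090607, -22559786], [-9622276, 35641191]]
... * rho(b) = [[-3, 8], [-2, 5]]  ->  [[26847751, -64074074], [-42415554, 101227747]]
... * rho(b) = [[-3, 8], [-2, 5]]  ->  [[47604895, -105588362], [-75208832, 166814303]]
tr = 47604895 + 166814303 = 214419198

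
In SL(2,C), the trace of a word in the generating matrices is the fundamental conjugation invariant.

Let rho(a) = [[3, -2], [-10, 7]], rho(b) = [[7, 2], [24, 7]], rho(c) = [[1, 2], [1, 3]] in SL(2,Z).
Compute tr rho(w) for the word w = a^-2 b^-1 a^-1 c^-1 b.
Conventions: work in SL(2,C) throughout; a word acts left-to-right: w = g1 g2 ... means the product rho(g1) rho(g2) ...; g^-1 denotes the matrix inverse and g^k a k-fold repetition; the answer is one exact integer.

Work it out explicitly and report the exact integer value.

-1282

rho(a^-1) = [[7, 2], [10, 3]]
... * rho(a^-1) = [[7, 2], [10, 3]]  ->  [[69, 20], [100, 29]]
... * rho(b^-1) = [[7, -2], [-24, 7]]  ->  [[3, 2], [4, 3]]
... * rho(a^-1) = [[7, 2], [10, 3]]  ->  [[41, 12], [58, 17]]
... * rho(c^-1) = [[3, -2], [-1, 1]]  ->  [[111, -70], [157, -99]]
... * rho(b) = [[7, 2], [24, 7]]  ->  [[-903, -268], [-1277, -379]]
tr = -903 + -379 = -1282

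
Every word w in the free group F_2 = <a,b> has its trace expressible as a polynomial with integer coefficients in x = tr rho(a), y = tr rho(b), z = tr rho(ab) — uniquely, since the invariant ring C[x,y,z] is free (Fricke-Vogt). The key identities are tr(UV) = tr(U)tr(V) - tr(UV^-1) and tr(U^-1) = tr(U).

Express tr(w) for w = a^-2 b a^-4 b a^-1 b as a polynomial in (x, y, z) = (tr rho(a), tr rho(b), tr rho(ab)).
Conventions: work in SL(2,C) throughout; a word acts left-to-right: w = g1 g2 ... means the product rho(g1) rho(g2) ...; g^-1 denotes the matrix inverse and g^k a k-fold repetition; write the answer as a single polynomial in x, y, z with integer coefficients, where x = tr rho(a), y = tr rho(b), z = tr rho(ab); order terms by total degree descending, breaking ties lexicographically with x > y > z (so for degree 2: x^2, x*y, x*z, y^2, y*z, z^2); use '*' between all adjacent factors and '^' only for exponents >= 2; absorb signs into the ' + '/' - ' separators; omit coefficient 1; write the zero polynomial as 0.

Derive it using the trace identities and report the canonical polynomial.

trace(b^2) = trace(b)*trace(b) - trace(1) = y^2 - 2
trace(b^3) = trace(b)*trace(b^2) - trace(b) = y^3 - 3*y
trace(a b^2) = trace(b)*trace(a b) - trace(a) = y*z - x
trace(b^3 a) = trace(b)*trace(a b^2) - trace(a b) = y^2*z - x*y - z
trace(b^3 a^-1) = trace(b^3)*trace(a) - trace(b^3 a) = x*y^3 - y^2*z - 2*x*y + z
trace(b a^-2 b^2) = trace(b^3 a^-1)*trace(a) - trace(b^3) = x^2*y^3 - x*y^2*z - 2*x^2*y - y^3 + x*z + 3*y
trace(a b a b) = trace(b a)*trace(b a) - trace(1)   [split at repeated b] = z^2 - 2
trace(a b a) = trace(a)*trace(b a) - trace(b) = x*z - y
trace(b^2 a b a) = trace(b)*trace(a b a b) - trace(a b a) = y*z^2 - x*z - y
trace(b^2 a b a^-1) = trace(b^2 a b)*trace(a) - trace(b^2 a b a) = x*y^2*z - x^2*y - y*z^2 + y
trace(b a^-2 b^2 a) = trace(b^2 a b a^-1)*trace(a) - trace(b^2 a b) = x^2*y^2*z - x^3*y - x*y*z^2 - y^2*z + 2*x*y + z
trace(b a^-1 b a^-2 b) = trace(b a^-2 b^2)*trace(a) - trace(b a^-2 b^2 a) = x^3*y^3 - 2*x^2*y^2*z - x^3*y - x*y^3 + x*y*z^2 + x^2*z + y^2*z + x*y - z
trace(a^-1 b a b^2) = trace(b a b^2)*trace(a) - trace(b a b^2 a) = x*y^2*z - x^2*y - y*z^2 + y
trace(b a^-2 b a b) = trace(a^-1 b a b^2)*trace(a) - trace(a^-1 b a b^2 a) = x^2*y^2*z - x^3*y - x*y*z^2 - y^2*z + 2*x*y + z
trace(b a b a b a) = trace(a b a b)*trace(a b) - trace(b a)   [split at repeated a] = z^3 - 3*z
trace(b a b a b a^-1) = trace(b a b a b)*trace(a) - trace(b a b a b a) = x*y*z^2 - x^2*z - z^3 - x*y + 3*z
trace(b a^-2 b a b a) = trace(b a b a b a^-1)*trace(a) - trace(b a b a b) = x^2*y*z^2 - x^3*z - x*z^3 - x^2*y - y*z^2 + 4*x*z + y
trace(b a^-1 b a^-2 b a) = trace(b a^-2 b a b)*trace(a) - trace(b a^-2 b a b a) = x^3*y^2*z - x^4*y - 2*x^2*y*z^2 + x^3*z - x*y^2*z + x*z^3 + 3*x^2*y + y*z^2 - 3*x*z - y
trace(b a^-2 b a^-1 b a^-1) = trace(b a^-1 b a^-2 b)*trace(a) - trace(b a^-1 b a^-2 b a) = x^4*y^3 - 3*x^3*y^2*z - x^2*y^3 + 3*x^2*y*z^2 + 2*x*y^2*z - x*z^3 - 2*x^2*y - y*z^2 + 2*x*z + y
trace(a^-1 b a^-1 b^2) = trace(b^2 a^-1 b)*trace(a) - trace(b^2 a^-1 b a) = x^2*y^3 - 2*x*y^2*z - x^2*y + y*z^2 + x*z - y
trace(b a^-2 b a^-1 b) = trace(a^-1 b a^-1 b^2)*trace(a) - trace(a^-1 b a^-1 b^2 a) = x^3*y^3 - 2*x^2*y^2*z - x^3*y - x*y^3 + x*y*z^2 + x^2*z + y^2*z + x*y - z
trace(b a^-1 b a^-2 b a^-2) = trace(b a^-2 b a^-1 b a^-1)*trace(a) - trace(b a^-2 b a^-1 b) = x^5*y^3 - 3*x^4*y^2*z - 2*x^3*y^3 + 3*x^3*y*z^2 + 4*x^2*y^2*z - x^2*z^3 - x^3*y + x*y^3 - 2*x*y*z^2 + x^2*z - y^2*z + z
trace(b a^-1 b a^-2 b a^-3) = trace(b a^-1 b a^-2 b a^-2)*trace(a) - trace(b a^-1 b a^-2 b a^-1) = x^6*y^3 - 3*x^5*y^2*z - 3*x^4*y^3 + 3*x^4*y*z^2 + 7*x^3*y^2*z - x^3*z^3 - x^4*y + 2*x^2*y^3 - 5*x^2*y*z^2 + x^3*z - 3*x*y^2*z + x*z^3 + 2*x^2*y + y*z^2 - x*z - y
trace(a^-2 b a^-4 b a^-1 b) = trace(b a^-1 b a^-2 b a^-3)*trace(a) - trace(b a^-1 b a^-2 b a^-2) = x^7*y^3 - 3*x^6*y^2*z - 4*x^5*y^3 + 3*x^5*y*z^2 + 10*x^4*y^2*z - x^4*z^3 - x^5*y + 4*x^3*y^3 - 8*x^3*y*z^2 + x^4*z - 7*x^2*y^2*z + 2*x^2*z^3 + 3*x^3*y - x*y^3 + 3*x*y*z^2 - 2*x^2*z + y^2*z - x*y - z

x^7*y^3 - 3*x^6*y^2*z - 4*x^5*y^3 + 3*x^5*y*z^2 + 10*x^4*y^2*z - x^4*z^3 - x^5*y + 4*x^3*y^3 - 8*x^3*y*z^2 + x^4*z - 7*x^2*y^2*z + 2*x^2*z^3 + 3*x^3*y - x*y^3 + 3*x*y*z^2 - 2*x^2*z + y^2*z - x*y - z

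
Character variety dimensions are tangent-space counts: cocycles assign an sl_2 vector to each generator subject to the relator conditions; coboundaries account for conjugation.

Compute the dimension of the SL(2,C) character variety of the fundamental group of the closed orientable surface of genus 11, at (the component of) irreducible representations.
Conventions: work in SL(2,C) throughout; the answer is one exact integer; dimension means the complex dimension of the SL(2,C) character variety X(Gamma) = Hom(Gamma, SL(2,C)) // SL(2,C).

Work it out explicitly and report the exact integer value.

60

pi_1 of the closed genus-11 surface has 22 generators bound by the single product-of-commutators relator.
Before the relator condition, cocycle space has dim 3*22 = 66.
H^2 = coker(d_2) is dual to H^0 = 0 at irreducible rho (Poincare duality), so d_2 is onto: dim Z^1 = 63.
Coboundaries contribute dim B^1 = 3 (injective at irreducible rho).
dim H^1 = 63 - 3 = 60 = dim X.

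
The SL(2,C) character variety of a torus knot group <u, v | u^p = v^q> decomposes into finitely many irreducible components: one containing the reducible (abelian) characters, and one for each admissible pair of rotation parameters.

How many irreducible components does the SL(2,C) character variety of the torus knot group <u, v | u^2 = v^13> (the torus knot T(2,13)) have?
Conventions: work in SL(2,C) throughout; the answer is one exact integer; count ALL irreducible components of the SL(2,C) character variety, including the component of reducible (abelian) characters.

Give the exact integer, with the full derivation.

Gamma = < u, v | u^2 = v^13 > (torus knot T(2,13)); the central element u^2 = v^13 acts as +I or -I in any irreducible SL(2,C) representation.
So on each irreducible component the traces are pinned: tr(u) = 2*cos(pi*alpha/2) with 1 <= alpha <= 1, tr(v) = 2*cos(pi*beta/13) with 1 <= beta <= 12.
u^2 = (-1)^alpha I and v^13 = (-1)^beta I must agree, so alpha and beta have equal parity.
count pairs: odd alpha (1 choices) x odd beta (6), plus even alpha (0) x even beta (6): 1*6 + 0*6 = 6.
That is 6 components of irreducible characters, and with the reducible (abelian) component the total is 7.

7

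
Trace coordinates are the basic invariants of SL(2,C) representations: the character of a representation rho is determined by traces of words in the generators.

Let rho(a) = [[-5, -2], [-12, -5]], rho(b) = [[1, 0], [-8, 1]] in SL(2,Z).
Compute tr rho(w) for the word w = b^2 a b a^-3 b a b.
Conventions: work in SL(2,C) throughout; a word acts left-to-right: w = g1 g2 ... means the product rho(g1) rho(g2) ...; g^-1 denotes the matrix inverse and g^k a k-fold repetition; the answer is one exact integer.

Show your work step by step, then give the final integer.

rho(b) = [[1, 0], [-8, 1]]
... * rho(b) = [[1, 0], [-8, 1]]  ->  [[1, 0], [-16, 1]]
... * rho(a) = [[-5, -2], [-12, -5]]  ->  [[-5, -2], [68, 27]]
... * rho(b) = [[1, 0], [-8, 1]]  ->  [[11, -2], [-148, 27]]
... * rho(a^-1) = [[-5, 2], [12, -5]]  ->  [[-79, 32], [1064, -431]]
... * rho(a^-1) = [[-5, 2], [12, -5]]  ->  [[779, -318], [-10492, 4283]]
... * rho(a^-1) = [[-5, 2], [12, -5]]  ->  [[-7711, 3148], [103856, -42399]]
... * rho(b) = [[1, 0], [-8, 1]]  ->  [[-32895, 3148], [443048, -42399]]
... * rho(a) = [[-5, -2], [-12, -5]]  ->  [[126699, 50050], [-1706452, -674101]]
... * rho(b) = [[1, 0], [-8, 1]]  ->  [[-273701, 50050], [3686356, -674101]]
tr = -273701 + -674101 = -947802

-947802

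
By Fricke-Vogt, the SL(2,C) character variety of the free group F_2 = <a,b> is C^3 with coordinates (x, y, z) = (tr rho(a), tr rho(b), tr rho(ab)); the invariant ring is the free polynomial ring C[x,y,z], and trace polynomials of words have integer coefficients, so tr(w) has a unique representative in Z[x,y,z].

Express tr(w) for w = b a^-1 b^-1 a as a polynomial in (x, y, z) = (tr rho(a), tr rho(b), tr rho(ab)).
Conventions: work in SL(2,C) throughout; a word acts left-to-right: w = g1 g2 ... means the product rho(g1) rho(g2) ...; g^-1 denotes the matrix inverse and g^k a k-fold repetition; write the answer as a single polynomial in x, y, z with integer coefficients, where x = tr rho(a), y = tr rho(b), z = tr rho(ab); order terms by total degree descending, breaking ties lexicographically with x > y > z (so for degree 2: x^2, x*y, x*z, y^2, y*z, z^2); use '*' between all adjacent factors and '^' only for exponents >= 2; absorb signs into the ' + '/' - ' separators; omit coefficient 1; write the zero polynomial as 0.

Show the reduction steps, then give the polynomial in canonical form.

trace(b a b) = trace(b)*trace(a b) - trace(a)  (reduce the b square) = y*z - x
trace(b a b a) = trace(b a)*trace(b a) - trace(1)  (split on b) = z^2 - 2
reduce: trace(a b a^-1 b) = trace(b a b)*trace(a) - trace(b a b a)  (eliminate a^-1) = x*y*z - x^2 - z^2 + 2
trace(b a^-1 b^-1 a) = trace(a b a^-1)*trace(b) - trace(a b a^-1 b)  (eliminate b^-1) = -x*y*z + x^2 + y^2 + z^2 - 2

-x*y*z + x^2 + y^2 + z^2 - 2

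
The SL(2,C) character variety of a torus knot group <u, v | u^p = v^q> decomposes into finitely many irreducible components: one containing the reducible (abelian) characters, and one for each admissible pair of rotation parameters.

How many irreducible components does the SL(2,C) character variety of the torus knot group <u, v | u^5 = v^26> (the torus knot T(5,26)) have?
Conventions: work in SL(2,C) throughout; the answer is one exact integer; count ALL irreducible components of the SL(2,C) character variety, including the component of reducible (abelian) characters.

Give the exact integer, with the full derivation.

Gamma = < u, v | u^5 = v^26 > (torus knot T(5,26)); the central element u^5 = v^26 acts as +I or -I in any irreducible SL(2,C) representation.
So on each irreducible component the traces are pinned: tr(u) = 2*cos(pi*alpha/5) with 1 <= alpha <= 4, tr(v) = 2*cos(pi*beta/26) with 1 <= beta <= 25.
The two central values (-1)^alpha I and (-1)^beta I must be the same matrix, so alpha and beta share a parity.
count pairs: odd alpha (2 choices) x odd beta (13), plus even alpha (2) x even beta (12): 2*13 + 2*12 = 50.
components with irreducible characters: 50; plus the single component of reducible (abelian) characters: total 51.

51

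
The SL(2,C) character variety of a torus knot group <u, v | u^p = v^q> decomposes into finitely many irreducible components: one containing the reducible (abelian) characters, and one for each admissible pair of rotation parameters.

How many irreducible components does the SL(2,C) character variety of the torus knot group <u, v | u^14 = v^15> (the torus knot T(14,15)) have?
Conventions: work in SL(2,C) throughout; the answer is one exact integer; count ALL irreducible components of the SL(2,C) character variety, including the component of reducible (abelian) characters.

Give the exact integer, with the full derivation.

92

Gamma = < u, v | u^14 = v^15 > (torus knot T(14,15)); the central element u^14 = v^15 acts as +I or -I in any irreducible SL(2,C) representation.
This locks tr(u) to 2*cos(pi*alpha/14), alpha in 1..13, and tr(v) to 2*cos(pi*beta/15), beta in 1..14, on each component of irreducible characters.
u^14 = (-1)^alpha I and v^15 = (-1)^beta I must agree, so alpha and beta have equal parity.
count pairs: odd alpha (7 choices) x odd beta (7), plus even alpha (6) x even beta (7): 7*7 + 6*7 = 91.
That is 91 components of irreducible characters, and with the reducible (abelian) component the total is 92.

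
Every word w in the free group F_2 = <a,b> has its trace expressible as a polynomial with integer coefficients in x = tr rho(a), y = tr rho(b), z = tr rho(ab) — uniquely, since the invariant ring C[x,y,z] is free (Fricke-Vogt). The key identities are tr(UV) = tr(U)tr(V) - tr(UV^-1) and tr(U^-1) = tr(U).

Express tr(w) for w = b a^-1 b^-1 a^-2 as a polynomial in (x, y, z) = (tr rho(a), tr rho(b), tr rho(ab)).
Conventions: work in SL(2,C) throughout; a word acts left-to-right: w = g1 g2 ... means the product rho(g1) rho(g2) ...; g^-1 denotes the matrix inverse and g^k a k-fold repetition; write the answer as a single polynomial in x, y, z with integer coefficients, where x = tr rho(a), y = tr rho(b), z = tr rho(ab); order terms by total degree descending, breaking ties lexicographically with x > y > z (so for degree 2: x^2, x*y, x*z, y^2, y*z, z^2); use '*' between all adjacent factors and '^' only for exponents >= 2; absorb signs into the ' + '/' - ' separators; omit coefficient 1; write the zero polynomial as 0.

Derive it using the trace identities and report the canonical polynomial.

x^2*y*z - x*y^2 - x*z^2 + x

trace(a^-1 b) = trace(b)*trace(a) - trace(b a) = x*y - z
next, trace(a^-1 b a^-1) = trace(a^-1 b)*trace(a) - trace(a^-1 b a) = x^2*y - x*z - y
next, trace(a^-2 b a^-1) = trace(a^-1 b a^-1)*trace(a) - trace(a^-1 b) = x^3*y - x^2*z - 2*x*y + z
trace(b^2) = trace(b)*trace(b) - trace(1) = y^2 - 2
trace(b^2 a) = trace(b)*trace(a b) - trace(a) = y*z - x
trace(b a^-1 b) = trace(b^2)*trace(a) - trace(b^2 a) = x*y^2 - y*z - x
trace(b a b a) = trace(a b)*trace(a b) - trace(1) = z^2 - 2
trace(b a^-1 b a) = trace(b a b)*trace(a) - trace(b a b a) = x*y*z - x^2 - z^2 + 2
next, trace(b a^-1 b a^-1) = trace(b a^-1 b)*trace(a) - trace(b a^-1 b a) = x^2*y^2 - 2*x*y*z + z^2 - 2
trace(a^-2 b a^-1 b) = trace(b a^-1 b a^-1)*trace(a) - trace(b a^-1 b) = x^3*y^2 - 2*x^2*y*z - x*y^2 + x*z^2 + y*z - x
and trace(b a^-1 b^-1 a^-2) = trace(a^-2 b a^-1)*trace(b) - trace(a^-2 b a^-1 b) = x^2*y*z - x*y^2 - x*z^2 + x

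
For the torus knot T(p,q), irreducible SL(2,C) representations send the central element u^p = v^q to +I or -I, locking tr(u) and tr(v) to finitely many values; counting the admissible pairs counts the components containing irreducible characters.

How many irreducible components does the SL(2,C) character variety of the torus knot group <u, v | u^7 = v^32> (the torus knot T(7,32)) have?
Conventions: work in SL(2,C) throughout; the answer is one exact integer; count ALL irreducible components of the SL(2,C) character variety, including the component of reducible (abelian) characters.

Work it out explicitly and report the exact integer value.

94

In the torus knot group T(7,32), u^7 = v^32 is central, so an irreducible representation sends it to +I or -I (Schur).
So on each irreducible component the traces are pinned: tr(u) = 2*cos(pi*alpha/7) with 1 <= alpha <= 6, tr(v) = 2*cos(pi*beta/32) with 1 <= beta <= 31.
The two central values (-1)^alpha I and (-1)^beta I must be the same matrix, so alpha and beta share a parity.
Counting: 3 odd alphas x 16 odd betas + 3 even alphas x 15 even betas = 48 + 45 = 93.
That is 93 components of irreducible characters, and with the reducible (abelian) component the total is 94.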